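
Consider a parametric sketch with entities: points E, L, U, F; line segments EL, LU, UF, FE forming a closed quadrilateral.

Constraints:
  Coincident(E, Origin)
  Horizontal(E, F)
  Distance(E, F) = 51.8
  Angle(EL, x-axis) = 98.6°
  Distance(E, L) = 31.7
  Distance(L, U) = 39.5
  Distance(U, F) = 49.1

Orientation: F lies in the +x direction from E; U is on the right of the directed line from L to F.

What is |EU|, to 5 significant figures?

8.0275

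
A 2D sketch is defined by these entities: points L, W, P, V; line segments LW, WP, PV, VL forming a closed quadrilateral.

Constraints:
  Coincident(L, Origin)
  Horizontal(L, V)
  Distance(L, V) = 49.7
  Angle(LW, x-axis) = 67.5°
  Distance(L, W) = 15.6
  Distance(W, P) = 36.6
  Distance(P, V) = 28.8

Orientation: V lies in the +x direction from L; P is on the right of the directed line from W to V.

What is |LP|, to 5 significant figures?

30.611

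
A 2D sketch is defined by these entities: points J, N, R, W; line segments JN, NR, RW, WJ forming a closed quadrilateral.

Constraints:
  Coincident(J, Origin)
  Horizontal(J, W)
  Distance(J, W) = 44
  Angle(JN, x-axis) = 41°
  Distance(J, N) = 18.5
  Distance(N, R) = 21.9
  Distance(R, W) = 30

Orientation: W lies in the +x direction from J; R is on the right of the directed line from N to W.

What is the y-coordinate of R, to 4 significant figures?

-9.701

Checks: |NR| = 21.90 ✓; |RW| = 30.00 ✓.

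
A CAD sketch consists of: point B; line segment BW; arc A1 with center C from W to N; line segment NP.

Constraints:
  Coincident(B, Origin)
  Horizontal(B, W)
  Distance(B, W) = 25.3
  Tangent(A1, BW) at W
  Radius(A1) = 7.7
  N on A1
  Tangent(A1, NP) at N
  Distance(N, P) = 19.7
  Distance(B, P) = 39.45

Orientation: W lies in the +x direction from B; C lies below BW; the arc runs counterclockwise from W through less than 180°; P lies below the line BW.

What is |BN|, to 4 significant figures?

21.45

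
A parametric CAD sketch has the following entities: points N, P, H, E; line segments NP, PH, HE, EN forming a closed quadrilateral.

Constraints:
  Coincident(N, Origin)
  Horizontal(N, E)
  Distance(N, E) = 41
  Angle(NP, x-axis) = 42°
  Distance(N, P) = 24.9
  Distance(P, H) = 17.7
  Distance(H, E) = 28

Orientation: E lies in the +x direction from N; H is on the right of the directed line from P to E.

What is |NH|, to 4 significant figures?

13.00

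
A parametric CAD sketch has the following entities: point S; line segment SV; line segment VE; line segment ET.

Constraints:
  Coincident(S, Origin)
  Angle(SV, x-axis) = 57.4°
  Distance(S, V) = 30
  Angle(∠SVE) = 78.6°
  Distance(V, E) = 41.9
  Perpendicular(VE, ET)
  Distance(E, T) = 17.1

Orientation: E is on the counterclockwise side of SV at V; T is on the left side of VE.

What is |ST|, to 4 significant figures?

38.02

∠SVE = 78.6°, so VE runs at 57.4° + (180° − 78.6°) = 158.8° from the x-axis; with |VE| = 41.9, E = V + 41.9·(cos 158.8°, sin 158.8°) = (-22.90, 40.43). The perpendicularity gives ET at right angles to VE; with |ET| = 17.1 on the left of VE, T = E + 17.1·(-0.3616, -0.9323) = (-29.09, 24.48). Then |ST| = |T − S| = 38.02.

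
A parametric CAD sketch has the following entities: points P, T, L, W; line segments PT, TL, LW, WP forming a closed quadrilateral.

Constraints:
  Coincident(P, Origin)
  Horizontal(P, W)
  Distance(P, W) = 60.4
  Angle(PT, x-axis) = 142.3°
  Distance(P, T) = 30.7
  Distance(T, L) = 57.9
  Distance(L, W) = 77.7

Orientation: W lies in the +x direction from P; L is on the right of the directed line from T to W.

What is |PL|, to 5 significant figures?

37.664

Checks: |TL| = 57.90 ✓; |LW| = 77.70 ✓.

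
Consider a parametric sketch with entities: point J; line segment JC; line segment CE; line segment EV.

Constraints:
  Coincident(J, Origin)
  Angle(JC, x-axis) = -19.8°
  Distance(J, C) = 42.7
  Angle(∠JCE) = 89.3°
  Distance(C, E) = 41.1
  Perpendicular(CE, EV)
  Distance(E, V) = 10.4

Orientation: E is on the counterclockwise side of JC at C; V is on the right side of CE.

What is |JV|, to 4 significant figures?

66.83

J is at the origin; JC runs at -19.8° with length 42.7, so C = 42.7·(cos -19.8°, sin -19.8°) = (40.18, -14.46). ∠JCE = 89.3°, so CE runs at -19.8° + (180° − 89.3°) = 70.90° from the x-axis; with |CE| = 41.1, E = C + 41.1·(cos 70.90°, sin 70.90°) = (53.62, 24.37). CE is perpendicular to EV; with |EV| = 10.4 on the right of CE, V = E + 10.4·(0.9449, -0.3272) = (63.45, 20.97). Then |JV| = |V − J| = 66.83.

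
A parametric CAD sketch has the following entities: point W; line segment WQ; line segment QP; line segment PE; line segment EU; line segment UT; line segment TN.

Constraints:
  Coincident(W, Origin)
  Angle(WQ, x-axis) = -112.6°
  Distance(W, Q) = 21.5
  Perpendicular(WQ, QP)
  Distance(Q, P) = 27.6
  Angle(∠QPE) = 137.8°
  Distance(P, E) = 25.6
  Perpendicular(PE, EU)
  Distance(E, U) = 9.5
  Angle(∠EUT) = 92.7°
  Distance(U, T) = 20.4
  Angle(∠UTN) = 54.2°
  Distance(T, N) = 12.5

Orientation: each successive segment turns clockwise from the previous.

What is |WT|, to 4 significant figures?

26.50

W is at the origin; WQ runs at -112.6° with length 21.5, so Q = (-8.262, -19.85). WQ is perpendicular to QP, so QP runs at 157.4°; with |QP| = 27.6, P = (-33.74, -9.242). ∠QPE = 137.8° gives PE at 115.2° from the x-axis; with |PE| = 25.6, E = (-44.64, 13.92). PE ⟂ EU, so EU runs at 25.20°; with |EU| = 9.5, U = (-36.05, 17.97). ∠EUT = 92.7° gives UT at -62.10° from the x-axis; with |UT| = 20.4, T = (-26.50, -0.06281). Then |WT| = |T − W| = 26.50.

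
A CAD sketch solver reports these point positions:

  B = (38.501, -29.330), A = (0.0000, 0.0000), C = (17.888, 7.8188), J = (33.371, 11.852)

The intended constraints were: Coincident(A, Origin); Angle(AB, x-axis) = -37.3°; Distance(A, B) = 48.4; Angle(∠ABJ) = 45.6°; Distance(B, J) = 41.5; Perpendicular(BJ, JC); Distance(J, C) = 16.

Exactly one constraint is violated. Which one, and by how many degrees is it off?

Perpendicular(BJ, JC) — off by 7.50°.

A = (0.00, 0.00) ✓; AB at -37.30° ✓; |AB| = 48.40 ✓; ∠ABJ = 45.60° ✓; |BJ| = 41.50 ✓; ∠(BJ, JC) = 97.50° ✗; |JC| = 16.00 ✓.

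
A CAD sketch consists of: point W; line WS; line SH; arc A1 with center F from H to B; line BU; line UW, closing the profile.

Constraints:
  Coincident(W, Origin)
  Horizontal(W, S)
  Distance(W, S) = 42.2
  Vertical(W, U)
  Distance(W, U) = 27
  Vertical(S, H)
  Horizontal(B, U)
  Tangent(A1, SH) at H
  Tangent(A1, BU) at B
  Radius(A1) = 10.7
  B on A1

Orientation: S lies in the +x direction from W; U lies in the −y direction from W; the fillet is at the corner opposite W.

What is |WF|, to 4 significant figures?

35.47

W is at the origin; W and S share the same y with |WS| = 42.2 and S on the +x side, so S = (42.20, 0.000). W and U share the same x with |WU| = 27.0 and U on the −y side, so U = (0.000, -27.00). The virtual corner opposite W is at (42.20, -27.00). Tangency of A1 to SH means the radius FH is perpendicular to SH and tangency of A1 to BU means the radius FB is perpendicular to BU, with radius 10.7, so the center F sits 10.7 in from both sides at F = (31.50, -16.30). Then |WF| = |F − W| = 35.47.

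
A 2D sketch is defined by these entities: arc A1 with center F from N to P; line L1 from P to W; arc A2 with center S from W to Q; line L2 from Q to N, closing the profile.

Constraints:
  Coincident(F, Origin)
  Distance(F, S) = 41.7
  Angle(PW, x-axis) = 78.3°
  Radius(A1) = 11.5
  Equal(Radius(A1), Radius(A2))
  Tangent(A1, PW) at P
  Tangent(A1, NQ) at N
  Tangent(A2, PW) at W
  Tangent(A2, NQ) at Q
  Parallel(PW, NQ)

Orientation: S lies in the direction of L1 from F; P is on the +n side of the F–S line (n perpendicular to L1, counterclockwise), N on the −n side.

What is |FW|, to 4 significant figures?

43.26

The slot axis is L1's direction at 78.3°, so u = (cos 78.3°, sin 78.3°) = (0.2028, 0.9792) and n = (−sin 78.3°, cos 78.3°) = (-0.9792, 0.2028). F is at the origin and S lies 41.7 along u from F, so S = 41.7·u = (8.456, 40.83). Tangency of A1 to both parallel lines with radius 11.5 puts P and N at F ± 11.5·n: P = (-11.26, 2.332), N = (11.26, -2.332). Equal radii place W and Q the same way about S: W = S + 11.5·n = (-2.805, 43.17), Q = S − 11.5·n = (19.72, 38.50). Then |FW| = |W − F| = 43.26.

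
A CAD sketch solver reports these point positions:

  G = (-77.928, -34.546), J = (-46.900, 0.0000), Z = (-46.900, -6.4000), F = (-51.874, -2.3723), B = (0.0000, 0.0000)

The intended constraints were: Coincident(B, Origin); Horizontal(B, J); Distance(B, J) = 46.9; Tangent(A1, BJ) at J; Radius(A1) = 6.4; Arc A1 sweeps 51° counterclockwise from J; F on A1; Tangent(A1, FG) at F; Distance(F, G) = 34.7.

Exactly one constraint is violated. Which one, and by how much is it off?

Distance(F, G) = 34.7 — off by 6.70.

B = (0.00, 0.00) ✓; B.y = 0.00, J.y = 0.00 ✓; |BJ| = 46.90 ✓; ∠(ZJ, JB) = 90.00° ✓; |ZJ| = 6.400 ✓; bearing(Z→F) − bearing(Z→J) = 51.00° ✓; |ZF| = 6.400 ✓; ∠(ZF, FG) = 90.00° ✓; |FG| = 41.40 ✗.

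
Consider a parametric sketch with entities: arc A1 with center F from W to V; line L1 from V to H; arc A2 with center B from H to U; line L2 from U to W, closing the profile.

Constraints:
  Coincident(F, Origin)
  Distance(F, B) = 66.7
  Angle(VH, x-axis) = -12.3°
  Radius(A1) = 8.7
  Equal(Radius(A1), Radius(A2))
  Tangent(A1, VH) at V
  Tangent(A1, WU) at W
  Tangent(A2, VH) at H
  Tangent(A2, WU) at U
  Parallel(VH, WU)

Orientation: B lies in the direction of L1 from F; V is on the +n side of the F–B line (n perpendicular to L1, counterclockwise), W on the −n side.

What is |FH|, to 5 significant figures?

67.265

The slot axis is L1's direction at -12.3°, so u = (cos -12.3°, sin -12.3°) = (0.97705, -0.21303) and n = (−sin -12.3°, cos -12.3°) = (0.21303, 0.97705). F is at the origin and B lies 66.7 along u from F, so B = 66.7·u = (65.169, -14.209). Tangency of A1 to both parallel lines with radius 8.7 puts V and W at F ± 8.7·n: V = (1.8534, 8.5003), W = (-1.8534, -8.5003). Equal radii place H and U the same way about B: H = B + 8.7·n = (67.022, -5.7088), U = B − 8.7·n = (63.316, -22.709). Then |FH| = |H − F| = 67.265.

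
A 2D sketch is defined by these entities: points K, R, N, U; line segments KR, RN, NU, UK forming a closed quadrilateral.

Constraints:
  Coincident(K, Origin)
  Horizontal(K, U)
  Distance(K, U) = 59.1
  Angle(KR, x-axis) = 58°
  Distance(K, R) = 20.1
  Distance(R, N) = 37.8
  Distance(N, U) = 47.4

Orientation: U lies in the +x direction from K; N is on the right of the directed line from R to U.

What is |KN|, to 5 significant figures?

26.048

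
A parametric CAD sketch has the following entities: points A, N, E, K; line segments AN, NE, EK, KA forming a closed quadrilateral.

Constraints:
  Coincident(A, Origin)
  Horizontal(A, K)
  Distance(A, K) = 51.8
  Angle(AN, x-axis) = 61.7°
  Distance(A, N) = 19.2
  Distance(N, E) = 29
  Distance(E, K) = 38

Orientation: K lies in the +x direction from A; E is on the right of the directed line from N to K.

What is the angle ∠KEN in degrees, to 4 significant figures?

85.42°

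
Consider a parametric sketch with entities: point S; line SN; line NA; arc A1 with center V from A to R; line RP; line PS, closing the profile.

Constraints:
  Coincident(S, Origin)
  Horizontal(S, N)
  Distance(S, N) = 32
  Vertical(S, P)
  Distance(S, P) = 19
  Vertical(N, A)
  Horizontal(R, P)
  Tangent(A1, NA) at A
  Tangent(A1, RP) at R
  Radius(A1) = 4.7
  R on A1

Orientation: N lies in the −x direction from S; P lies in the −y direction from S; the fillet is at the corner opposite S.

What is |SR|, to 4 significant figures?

33.26

S is at the origin; SN is horizontal with |SN| = 32.0 and N on the −x side, so N = (-32.00, 0.000). SP is vertical with |SP| = 19.0 and P on the −y side, so P = (0.000, -19.00). The virtual corner opposite S is at (-32.00, -19.00). A1 meets NA tangentially, so VA is at right angles to NA and the tangent condition forces VR to be normal to RP, with radius 4.7, so the center V sits 4.7 in from both sides at V = (-27.30, -14.30). That places the tangent points at A = (-32.00, -14.30) on NA and R = (-27.30, -19.00) on RP. Then |SR| = |R − S| = 33.26.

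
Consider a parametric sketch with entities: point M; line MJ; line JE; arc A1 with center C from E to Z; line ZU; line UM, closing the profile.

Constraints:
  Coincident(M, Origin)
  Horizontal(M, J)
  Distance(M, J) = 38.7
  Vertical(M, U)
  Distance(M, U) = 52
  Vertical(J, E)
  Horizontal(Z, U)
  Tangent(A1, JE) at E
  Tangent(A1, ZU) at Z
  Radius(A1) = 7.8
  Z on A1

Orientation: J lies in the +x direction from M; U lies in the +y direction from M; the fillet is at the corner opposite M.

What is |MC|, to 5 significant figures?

53.930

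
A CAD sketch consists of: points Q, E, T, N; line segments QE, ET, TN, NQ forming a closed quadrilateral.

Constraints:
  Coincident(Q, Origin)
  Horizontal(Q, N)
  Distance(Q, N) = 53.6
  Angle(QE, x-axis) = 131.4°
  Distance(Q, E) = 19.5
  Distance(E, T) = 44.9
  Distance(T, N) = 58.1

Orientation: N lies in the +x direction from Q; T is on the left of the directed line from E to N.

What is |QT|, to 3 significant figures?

50.1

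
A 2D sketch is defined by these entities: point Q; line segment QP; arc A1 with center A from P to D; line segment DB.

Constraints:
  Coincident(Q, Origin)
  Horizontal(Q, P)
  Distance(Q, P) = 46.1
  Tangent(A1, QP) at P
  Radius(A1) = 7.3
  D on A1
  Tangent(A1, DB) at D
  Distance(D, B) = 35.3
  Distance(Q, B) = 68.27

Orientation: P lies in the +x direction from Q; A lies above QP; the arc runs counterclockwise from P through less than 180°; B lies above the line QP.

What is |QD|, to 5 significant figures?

53.898

Q is at the origin; Q and P share the same y with |QP| = 46.1 and P on the +x side, so P = (46.100, 0.0000). The tangent condition forces AP to be normal to QP, so A = P + (0, 7.3) = (46.100, 7.3000). Since AD ⟂ DB (tangency), |AB| = √(7.3² + 35.3²) = 36.047 regardless of where D sits on A1. So B lies on both circle(Q, 68.27) and circle(A, 36.047); the above-QP intersection is B = (53.338, 42.613). D is the foot of the tangent from B: D = (53.400, 7.3128).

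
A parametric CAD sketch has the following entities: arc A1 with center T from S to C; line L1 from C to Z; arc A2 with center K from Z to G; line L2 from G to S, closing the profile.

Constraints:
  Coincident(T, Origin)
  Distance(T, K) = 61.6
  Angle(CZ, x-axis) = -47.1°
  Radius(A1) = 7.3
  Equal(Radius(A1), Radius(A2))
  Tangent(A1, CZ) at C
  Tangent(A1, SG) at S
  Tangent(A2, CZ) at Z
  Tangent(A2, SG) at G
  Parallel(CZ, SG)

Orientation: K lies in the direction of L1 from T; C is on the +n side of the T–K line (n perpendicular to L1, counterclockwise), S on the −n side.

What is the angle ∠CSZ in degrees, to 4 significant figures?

76.67°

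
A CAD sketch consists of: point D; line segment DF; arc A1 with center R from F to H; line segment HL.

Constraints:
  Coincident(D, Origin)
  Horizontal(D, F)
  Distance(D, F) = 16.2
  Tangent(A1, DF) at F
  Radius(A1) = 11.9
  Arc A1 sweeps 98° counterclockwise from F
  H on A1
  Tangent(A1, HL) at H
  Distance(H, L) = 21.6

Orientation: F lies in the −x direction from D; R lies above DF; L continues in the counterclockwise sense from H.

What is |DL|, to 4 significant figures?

35.73

On A1, F sits at bearing -90° from R; a 98° counterclockwise sweep puts H at bearing 8°, so H = R + 11.9·(cos 8°, sin 8°) = (-4.416, 13.56). The tangent condition forces RH to be normal to HL, so HL runs along (−sin 8°, cos 8°); with |HL| = 21.6, L = (-7.422, 34.95). Then |DL| = |L − D| = 35.73.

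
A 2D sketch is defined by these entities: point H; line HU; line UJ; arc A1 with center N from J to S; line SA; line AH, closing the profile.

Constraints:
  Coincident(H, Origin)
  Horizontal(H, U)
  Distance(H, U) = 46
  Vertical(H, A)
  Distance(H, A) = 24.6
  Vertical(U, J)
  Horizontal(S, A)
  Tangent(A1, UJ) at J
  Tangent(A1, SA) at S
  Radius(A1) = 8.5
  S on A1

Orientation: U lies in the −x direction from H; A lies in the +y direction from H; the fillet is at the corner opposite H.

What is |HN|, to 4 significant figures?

40.81

H is at the origin; HU is horizontal with |HU| = 46.0 and U on the −x side, so U = (-46.00, 0.000). H and A share the same x with |HA| = 24.6 and A on the +y side, so A = (0.000, 24.60). The virtual corner opposite H is at (-46.00, 24.60). Since A1 is tangent to UJ there, NJ ⟂ UJ and tangency of A1 to SA means the radius NS is perpendicular to SA, with radius 8.5, so the center N sits 8.5 in from both sides at N = (-37.50, 16.10). Then |HN| = |N − H| = 40.81.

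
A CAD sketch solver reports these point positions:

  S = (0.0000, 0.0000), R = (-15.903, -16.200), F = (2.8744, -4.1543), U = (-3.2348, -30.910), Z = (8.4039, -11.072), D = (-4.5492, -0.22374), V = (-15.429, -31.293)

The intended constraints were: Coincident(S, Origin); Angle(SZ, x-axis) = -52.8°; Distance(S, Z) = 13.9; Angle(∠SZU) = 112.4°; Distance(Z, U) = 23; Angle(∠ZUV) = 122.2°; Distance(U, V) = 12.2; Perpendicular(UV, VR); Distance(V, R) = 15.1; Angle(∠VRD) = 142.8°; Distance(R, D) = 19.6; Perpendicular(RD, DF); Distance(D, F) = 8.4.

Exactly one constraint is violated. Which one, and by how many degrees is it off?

Perpendicular(RD, DF) — off by 7.50°.

S = (0.00, 0.00) ✓; SZ at -52.80° ✓; |SZ| = 13.90 ✓; ∠SZU = 112.4° ✓; |ZU| = 23.00 ✓; ∠ZUV = 122.2° ✓; |UV| = 12.20 ✓; ∠(UV, VR) = 90.00° ✓; |VR| = 15.10 ✓; ∠VRD = 142.8° ✓; |RD| = 19.60 ✓; ∠(RD, DF) = 82.50° ✗; |DF| = 8.400 ✓.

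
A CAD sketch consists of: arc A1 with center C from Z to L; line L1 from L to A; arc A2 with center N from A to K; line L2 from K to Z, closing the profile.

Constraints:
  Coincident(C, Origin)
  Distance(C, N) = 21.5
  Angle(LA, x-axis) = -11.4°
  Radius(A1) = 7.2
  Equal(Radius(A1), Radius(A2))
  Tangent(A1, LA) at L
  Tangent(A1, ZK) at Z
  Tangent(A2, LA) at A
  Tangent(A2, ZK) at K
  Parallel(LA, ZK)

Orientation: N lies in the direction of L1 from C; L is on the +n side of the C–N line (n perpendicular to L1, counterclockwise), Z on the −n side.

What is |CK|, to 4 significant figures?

22.67

The slot axis is L1's direction at -11.4°, so u = (cos -11.4°, sin -11.4°) = (0.9803, -0.1977) and n = (−sin -11.4°, cos -11.4°) = (0.1977, 0.9803). C is at the origin and N lies 21.5 along u from C, so N = 21.5·u = (21.08, -4.250). Tangency of A1 to both parallel lines with radius 7.2 puts L and Z at C ± 7.2·n: L = (1.423, 7.058), Z = (-1.423, -7.058). Equal radii place A and K the same way about N: A = N + 7.2·n = (22.50, 2.808), K = N − 7.2·n = (19.65, -11.31). Then |CK| = |K − C| = 22.67.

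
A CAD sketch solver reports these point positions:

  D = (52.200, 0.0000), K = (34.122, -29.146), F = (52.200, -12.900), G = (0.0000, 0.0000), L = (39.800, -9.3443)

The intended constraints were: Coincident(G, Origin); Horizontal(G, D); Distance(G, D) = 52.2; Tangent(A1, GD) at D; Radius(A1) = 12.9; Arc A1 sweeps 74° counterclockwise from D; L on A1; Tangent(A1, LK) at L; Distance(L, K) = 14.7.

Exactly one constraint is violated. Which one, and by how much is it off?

Distance(L, K) = 14.7 — off by 5.90.

G = (0.00, 0.00) ✓; G.y = 0.00, D.y = 0.00 ✓; |GD| = 52.20 ✓; ∠(FD, DG) = 90.00° ✓; |FD| = 12.90 ✓; bearing(F→L) − bearing(F→D) = 74.00° ✓; |FL| = 12.90 ✓; ∠(FL, LK) = 90.00° ✓; |LK| = 20.60 ✗.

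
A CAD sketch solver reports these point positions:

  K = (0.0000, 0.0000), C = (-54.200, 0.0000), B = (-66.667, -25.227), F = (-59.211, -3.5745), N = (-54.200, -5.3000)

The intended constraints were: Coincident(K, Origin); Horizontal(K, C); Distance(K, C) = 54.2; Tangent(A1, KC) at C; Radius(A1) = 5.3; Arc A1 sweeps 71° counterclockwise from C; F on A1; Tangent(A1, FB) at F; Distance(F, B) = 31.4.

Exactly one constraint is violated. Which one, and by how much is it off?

Distance(F, B) = 31.4 — off by 8.50.

K = (0.00, 0.00) ✓; K.y = 0.00, C.y = 0.00 ✓; |KC| = 54.20 ✓; ∠(NC, CK) = 90.00° ✓; |NC| = 5.300 ✓; bearing(N→F) − bearing(N→C) = 71.00° ✓; |NF| = 5.300 ✓; ∠(NF, FB) = 90.00° ✓; |FB| = 22.90 ✗.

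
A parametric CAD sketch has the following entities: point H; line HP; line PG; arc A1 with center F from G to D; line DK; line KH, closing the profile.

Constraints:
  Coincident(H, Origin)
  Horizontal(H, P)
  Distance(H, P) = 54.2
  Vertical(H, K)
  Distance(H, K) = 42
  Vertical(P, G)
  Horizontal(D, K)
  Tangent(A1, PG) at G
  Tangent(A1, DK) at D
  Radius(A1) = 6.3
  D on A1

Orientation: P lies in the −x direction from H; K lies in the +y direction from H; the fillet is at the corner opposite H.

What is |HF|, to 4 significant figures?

59.74

H is at the origin; H and P share the same y with |HP| = 54.2 and P on the −x side, so P = (-54.20, 0.000). H and K share the same x with |HK| = 42.0 and K on the +y side, so K = (0.000, 42.00). The virtual corner opposite H is at (-54.20, 42.00). Since A1 is tangent to PG there, FG ⟂ PG and since A1 is tangent to DK there, FD ⟂ DK, with radius 6.3, so the center F sits 6.3 in from both sides at F = (-47.90, 35.70). Then |HF| = |F − H| = 59.74.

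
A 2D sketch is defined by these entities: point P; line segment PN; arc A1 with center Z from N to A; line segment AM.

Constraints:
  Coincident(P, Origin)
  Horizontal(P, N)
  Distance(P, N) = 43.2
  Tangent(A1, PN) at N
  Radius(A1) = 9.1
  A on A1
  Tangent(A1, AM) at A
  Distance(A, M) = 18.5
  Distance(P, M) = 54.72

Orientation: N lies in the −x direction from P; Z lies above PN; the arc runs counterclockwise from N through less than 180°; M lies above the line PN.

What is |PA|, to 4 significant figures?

38.40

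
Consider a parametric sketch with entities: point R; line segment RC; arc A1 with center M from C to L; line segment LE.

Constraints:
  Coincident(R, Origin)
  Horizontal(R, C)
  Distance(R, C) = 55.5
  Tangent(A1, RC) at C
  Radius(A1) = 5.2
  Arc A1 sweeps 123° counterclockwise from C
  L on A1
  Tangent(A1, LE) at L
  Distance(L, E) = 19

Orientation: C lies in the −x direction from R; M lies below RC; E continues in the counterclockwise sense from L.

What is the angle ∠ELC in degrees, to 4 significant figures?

118.5°

R is at the origin; RC is horizontal with |RC| = 55.5 and C on the −x side, so C = (-55.50, 0.000). Since A1 is tangent to RC there, MC ⟂ RC, so M = C + (0, -5.2) = (-55.50, -5.200). On A1, C sits at bearing 90° from M; a 123° counterclockwise sweep puts L at bearing 213°, so L = M + 5.2·(cos 213°, sin 213°) = (-59.86, -8.032). The tangent condition forces ML to be normal to LE, so LE runs along (−sin 213°, cos 213°); with |LE| = 19.0, E = (-49.51, -23.97). Then cos ∠ELC = LE·LC / (|LE||LC|), giving 118.5°.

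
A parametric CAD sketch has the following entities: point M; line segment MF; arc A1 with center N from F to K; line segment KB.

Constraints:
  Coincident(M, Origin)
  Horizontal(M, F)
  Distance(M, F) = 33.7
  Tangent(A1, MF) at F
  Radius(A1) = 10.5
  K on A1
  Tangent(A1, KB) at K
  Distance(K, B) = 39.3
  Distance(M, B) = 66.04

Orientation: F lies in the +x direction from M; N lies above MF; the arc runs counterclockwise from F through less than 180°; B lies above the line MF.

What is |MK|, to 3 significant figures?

45.5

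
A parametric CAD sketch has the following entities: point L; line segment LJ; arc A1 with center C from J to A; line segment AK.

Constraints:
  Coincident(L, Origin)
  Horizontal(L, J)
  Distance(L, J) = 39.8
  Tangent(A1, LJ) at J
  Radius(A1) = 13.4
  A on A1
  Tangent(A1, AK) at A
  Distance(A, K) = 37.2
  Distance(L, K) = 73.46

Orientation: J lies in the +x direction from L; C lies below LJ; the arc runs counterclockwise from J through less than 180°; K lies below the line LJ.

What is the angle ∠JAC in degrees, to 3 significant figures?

25.1°

Checks: ∠(CJ, JL) = 90.00° ✓; |CJ| = 13.40 ✓; |CA| = 13.40 ✓; ∠(CA, AK) = 90.00° ✓; |AK| = 37.20 ✓; |LK| = 73.46 ✓.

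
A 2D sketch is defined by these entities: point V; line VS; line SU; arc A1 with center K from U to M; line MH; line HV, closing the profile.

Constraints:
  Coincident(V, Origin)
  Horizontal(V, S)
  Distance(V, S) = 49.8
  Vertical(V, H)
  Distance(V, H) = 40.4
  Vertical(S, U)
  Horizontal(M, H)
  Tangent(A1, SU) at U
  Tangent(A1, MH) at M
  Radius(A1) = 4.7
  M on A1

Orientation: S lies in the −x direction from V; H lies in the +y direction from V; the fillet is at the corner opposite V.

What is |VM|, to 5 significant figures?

60.549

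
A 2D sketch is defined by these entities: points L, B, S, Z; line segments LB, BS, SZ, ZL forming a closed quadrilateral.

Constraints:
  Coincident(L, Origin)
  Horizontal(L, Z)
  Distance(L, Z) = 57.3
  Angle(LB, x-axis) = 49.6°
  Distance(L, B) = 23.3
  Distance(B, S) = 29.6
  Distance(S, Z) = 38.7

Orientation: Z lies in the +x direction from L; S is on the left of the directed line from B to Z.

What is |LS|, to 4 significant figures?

52.43

Checks: |BS| = 29.60 ✓; |SZ| = 38.70 ✓.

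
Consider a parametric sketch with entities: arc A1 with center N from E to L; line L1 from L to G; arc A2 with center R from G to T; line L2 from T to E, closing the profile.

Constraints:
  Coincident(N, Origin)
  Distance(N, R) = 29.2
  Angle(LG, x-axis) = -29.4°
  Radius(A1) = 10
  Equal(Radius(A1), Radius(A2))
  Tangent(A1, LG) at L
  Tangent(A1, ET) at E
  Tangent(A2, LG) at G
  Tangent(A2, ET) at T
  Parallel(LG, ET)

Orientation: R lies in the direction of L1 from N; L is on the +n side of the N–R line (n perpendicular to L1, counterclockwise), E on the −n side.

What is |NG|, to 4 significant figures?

30.86

The slot axis is L1's direction at -29.4°, so u = (cos -29.4°, sin -29.4°) = (0.8712, -0.4909) and n = (−sin -29.4°, cos -29.4°) = (0.4909, 0.8712). N is at the origin and R lies 29.2 along u from N, so R = 29.2·u = (25.44, -14.33). Tangency of A1 to both parallel lines with radius 10.0 puts L and E at N ± 10.0·n: L = (4.909, 8.712), E = (-4.909, -8.712). Equal radii place G and T the same way about R: G = R + 10.0·n = (30.35, -5.622), T = R − 10.0·n = (20.53, -23.05). Then |NG| = |G − N| = 30.86.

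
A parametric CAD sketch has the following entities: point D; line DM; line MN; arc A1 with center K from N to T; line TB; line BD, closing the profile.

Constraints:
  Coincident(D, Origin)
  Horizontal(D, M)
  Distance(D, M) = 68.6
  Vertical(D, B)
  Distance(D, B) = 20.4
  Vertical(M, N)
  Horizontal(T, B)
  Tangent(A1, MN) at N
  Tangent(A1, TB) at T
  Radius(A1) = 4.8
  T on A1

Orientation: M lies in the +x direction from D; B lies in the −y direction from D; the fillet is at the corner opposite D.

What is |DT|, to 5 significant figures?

66.982

The virtual corner opposite D is at (68.600, -20.400). Tangency of A1 to MN means the radius KN is perpendicular to MN and since A1 is tangent to TB there, KT ⟂ TB, with radius 4.8, so the center K sits 4.8 in from both sides at K = (63.800, -15.600). That places the tangent points at N = (68.600, -15.600) on MN and T = (63.800, -20.400) on TB. Then |DT| = |T − D| = 66.982.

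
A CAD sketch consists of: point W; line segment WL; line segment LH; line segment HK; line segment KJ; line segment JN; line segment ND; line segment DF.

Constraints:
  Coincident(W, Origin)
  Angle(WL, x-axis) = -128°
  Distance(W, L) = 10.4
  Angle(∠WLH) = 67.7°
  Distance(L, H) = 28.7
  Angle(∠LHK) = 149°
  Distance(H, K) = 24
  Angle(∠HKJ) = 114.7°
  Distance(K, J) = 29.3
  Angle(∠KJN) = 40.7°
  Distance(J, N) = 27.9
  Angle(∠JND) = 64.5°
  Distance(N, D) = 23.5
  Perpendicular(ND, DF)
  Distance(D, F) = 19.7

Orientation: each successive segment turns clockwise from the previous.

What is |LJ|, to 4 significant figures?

61.99

∠LHK = 149.0° gives HK at 88.70° from the x-axis; with |HK| = 24.0, K = (-20.08, 40.73). ∠HKJ = 114.7° gives KJ at 23.40° from the x-axis; with |KJ| = 29.3, J = (6.812, 52.36). Then |LJ| = |J − L| = 61.99.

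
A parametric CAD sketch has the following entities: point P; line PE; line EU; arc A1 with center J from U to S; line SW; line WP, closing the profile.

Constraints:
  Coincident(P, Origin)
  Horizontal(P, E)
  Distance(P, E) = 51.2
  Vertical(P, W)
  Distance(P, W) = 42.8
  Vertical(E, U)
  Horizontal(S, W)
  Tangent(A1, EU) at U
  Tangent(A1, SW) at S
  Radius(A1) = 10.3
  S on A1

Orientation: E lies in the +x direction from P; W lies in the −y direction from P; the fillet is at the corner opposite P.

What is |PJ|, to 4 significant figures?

52.24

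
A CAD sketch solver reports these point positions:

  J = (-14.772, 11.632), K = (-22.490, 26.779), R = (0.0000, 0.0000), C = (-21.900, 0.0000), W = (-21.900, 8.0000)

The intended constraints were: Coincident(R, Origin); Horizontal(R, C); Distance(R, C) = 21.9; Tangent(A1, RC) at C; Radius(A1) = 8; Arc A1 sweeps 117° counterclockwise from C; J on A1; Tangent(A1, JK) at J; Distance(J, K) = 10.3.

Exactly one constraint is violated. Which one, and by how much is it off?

Distance(J, K) = 10.3 — off by 6.70.

R = (0.00, 0.00) ✓; R.y = 0.00, C.y = 0.00 ✓; |RC| = 21.90 ✓; ∠(WC, CR) = 90.00° ✓; |WC| = 8.000 ✓; bearing(W→J) − bearing(W→C) = 117.0° ✓; |WJ| = 8.000 ✓; ∠(WJ, JK) = 90.00° ✓; |JK| = 17.00 ✗.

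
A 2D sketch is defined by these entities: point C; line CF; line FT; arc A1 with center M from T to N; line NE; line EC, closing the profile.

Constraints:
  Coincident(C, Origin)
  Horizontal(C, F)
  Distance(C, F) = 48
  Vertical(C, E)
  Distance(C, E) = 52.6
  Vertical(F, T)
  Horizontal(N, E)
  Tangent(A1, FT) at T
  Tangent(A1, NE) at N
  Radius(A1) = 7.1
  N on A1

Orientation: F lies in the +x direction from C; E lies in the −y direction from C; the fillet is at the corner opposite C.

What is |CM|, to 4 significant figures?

61.18

CE is vertical with |CE| = 52.6 and E on the −y side, so E = (0.000, -52.60). The virtual corner opposite C is at (48.00, -52.60). The tangent condition forces MT to be normal to FT and A1 meets NE tangentially, so MN is at right angles to NE, with radius 7.1, so the center M sits 7.1 in from both sides at M = (40.90, -45.50). Then |CM| = |M − C| = 61.18.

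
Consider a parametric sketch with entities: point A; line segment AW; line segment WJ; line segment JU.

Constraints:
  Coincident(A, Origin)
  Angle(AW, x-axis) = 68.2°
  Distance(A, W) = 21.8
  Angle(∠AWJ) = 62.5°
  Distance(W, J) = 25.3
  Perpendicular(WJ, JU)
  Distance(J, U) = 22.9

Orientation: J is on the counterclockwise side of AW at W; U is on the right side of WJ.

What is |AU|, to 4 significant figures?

44.90

∠AWJ = 62.5°, so WJ runs at 68.2° + (180° − 62.5°) = 185.7° from the x-axis; with |WJ| = 25.3, J = W + 25.3·(cos 185.7°, sin 185.7°) = (-17.08, 17.73). The perpendicularity gives JU at right angles to WJ; with |JU| = 22.9 on the right of WJ, U = J + 22.9·(-0.09932, 0.9951) = (-19.35, 40.51). Then |AU| = |U − A| = 44.90.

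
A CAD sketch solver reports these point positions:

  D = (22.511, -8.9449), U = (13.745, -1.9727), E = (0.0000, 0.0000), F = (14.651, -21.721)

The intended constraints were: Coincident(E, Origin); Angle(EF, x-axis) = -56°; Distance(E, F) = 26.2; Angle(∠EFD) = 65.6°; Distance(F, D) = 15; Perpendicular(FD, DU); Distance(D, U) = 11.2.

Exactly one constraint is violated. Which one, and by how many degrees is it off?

Perpendicular(FD, DU) — off by 6.90°.

E = (0.00, 0.00) ✓; EF at -56.00° ✓; |EF| = 26.20 ✓; ∠EFD = 65.60° ✓; |FD| = 15.00 ✓; ∠(FD, DU) = 83.10° ✗; |DU| = 11.20 ✓.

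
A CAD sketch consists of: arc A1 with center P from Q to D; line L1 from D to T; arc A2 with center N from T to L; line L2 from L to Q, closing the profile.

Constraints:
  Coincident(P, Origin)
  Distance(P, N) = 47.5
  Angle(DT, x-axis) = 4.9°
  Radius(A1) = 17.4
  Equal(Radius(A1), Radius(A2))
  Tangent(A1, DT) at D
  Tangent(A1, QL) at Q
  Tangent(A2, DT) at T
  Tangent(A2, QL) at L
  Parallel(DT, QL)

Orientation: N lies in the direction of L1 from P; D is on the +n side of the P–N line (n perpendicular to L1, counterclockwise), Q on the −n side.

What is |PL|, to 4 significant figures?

50.59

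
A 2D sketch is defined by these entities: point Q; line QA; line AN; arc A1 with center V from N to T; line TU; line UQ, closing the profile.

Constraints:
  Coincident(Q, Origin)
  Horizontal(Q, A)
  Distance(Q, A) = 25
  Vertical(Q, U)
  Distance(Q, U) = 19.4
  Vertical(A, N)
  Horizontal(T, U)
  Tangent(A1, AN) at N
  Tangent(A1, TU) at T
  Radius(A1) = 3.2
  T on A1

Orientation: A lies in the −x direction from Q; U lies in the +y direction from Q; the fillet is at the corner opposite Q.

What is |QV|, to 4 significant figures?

27.16

Q and U share the same x with |QU| = 19.4 and U on the +y side, so U = (0.000, 19.40). The virtual corner opposite Q is at (-25.00, 19.40). Tangency of A1 to AN means the radius VN is perpendicular to AN and A1 meets TU tangentially, so VT is at right angles to TU, with radius 3.2, so the center V sits 3.2 in from both sides at V = (-21.80, 16.20). Then |QV| = |V − Q| = 27.16.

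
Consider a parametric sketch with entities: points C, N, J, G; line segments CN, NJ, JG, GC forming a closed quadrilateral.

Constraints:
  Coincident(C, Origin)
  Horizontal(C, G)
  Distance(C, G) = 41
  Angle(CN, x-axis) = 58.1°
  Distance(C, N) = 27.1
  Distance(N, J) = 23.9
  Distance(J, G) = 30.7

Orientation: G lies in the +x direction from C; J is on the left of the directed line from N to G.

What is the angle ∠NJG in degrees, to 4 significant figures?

79.29°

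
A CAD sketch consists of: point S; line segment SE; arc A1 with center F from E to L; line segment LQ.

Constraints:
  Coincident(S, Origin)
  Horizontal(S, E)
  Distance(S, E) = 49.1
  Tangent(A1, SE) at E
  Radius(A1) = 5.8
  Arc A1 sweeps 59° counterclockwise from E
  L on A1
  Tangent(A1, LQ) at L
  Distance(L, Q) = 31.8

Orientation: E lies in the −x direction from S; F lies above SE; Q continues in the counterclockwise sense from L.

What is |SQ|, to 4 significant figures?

40.92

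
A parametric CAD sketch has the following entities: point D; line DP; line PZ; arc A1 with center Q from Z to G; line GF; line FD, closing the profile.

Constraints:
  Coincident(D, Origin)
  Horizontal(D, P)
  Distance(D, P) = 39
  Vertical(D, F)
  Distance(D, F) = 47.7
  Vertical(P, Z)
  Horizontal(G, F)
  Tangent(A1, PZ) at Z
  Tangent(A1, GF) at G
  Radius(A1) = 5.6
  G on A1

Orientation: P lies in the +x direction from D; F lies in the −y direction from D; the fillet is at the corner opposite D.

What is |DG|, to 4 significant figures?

58.23

The virtual corner opposite D is at (39.00, -47.70). The tangent condition forces QZ to be normal to PZ and since A1 is tangent to GF there, QG ⟂ GF, with radius 5.6, so the center Q sits 5.6 in from both sides at Q = (33.40, -42.10). That places the tangent points at Z = (39.00, -42.10) on PZ and G = (33.40, -47.70) on GF. Then |DG| = |G − D| = 58.23.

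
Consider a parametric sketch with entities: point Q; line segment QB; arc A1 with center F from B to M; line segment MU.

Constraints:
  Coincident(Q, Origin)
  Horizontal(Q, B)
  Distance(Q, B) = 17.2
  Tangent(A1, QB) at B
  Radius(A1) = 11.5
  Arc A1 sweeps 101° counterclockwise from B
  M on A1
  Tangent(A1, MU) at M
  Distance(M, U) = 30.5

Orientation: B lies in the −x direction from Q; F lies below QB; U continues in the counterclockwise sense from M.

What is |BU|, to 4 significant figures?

43.98

On A1, B sits at bearing 90° from F; a 101° counterclockwise sweep puts M at bearing 191°, so M = F + 11.5·(cos 191°, sin 191°) = (-28.49, -13.69). The tangent condition forces FM to be normal to MU, so MU runs along (−sin 191°, cos 191°); with |MU| = 30.5, U = (-22.67, -43.63). Then |BU| = |U − B| = 43.98.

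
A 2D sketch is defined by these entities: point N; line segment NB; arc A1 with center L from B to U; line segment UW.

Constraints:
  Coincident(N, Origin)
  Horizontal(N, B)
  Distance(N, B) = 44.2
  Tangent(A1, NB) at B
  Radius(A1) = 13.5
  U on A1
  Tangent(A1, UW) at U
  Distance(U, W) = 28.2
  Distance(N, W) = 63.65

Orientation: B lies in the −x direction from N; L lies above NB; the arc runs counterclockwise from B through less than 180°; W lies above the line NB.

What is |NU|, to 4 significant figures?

37.79

N is at the origin; N and B share the same y with |NB| = 44.2 and B on the −x side, so B = (-44.20, 0.000). Since A1 is tangent to NB there, LB ⟂ NB, so L = B + (0, 13.5) = (-44.20, 13.50). Since LU ⟂ UW (tangency), |LW| = √(13.5² + 28.2²) = 31.26 regardless of where U sits on A1. So W lies on both circle(N, 63.65) and circle(L, 31.26); the above-NB intersection is W = (-45.27, 44.75). U is the foot of the tangent from W: U = (-32.23, 19.74).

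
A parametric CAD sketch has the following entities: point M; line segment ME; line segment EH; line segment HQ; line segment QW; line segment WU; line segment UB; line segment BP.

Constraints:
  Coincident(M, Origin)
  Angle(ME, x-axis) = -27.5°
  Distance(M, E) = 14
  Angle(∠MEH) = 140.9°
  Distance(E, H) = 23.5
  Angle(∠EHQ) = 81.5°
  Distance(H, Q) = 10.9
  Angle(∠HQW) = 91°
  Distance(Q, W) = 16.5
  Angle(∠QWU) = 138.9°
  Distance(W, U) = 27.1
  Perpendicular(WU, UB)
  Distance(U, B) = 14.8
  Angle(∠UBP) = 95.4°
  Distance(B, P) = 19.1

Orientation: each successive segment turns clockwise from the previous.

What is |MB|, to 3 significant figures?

31.8

M is at the origin; ME runs at -27.5° with length 14.0, so E = (12.4, -6.46). ∠MEH = 140.9° gives EH at -66.6° from the x-axis; with |EH| = 23.5, H = (21.8, -28.0). ∠EHQ = 81.5° gives HQ at -165° from the x-axis; with |HQ| = 10.9, Q = (11.2, -30.8). ∠HQW = 91.0° gives QW at 106° from the x-axis; with |QW| = 16.5, W = (6.70, -15.0). ∠QWU = 138.9° gives WU at 64.8° from the x-axis; with |WU| = 27.1, U = (18.2, 9.56). WU ⟂ UB, so UB runs at -25.2°; with |UB| = 14.8, B = (31.6, 3.25). Then |MB| = |B − M| = 31.8.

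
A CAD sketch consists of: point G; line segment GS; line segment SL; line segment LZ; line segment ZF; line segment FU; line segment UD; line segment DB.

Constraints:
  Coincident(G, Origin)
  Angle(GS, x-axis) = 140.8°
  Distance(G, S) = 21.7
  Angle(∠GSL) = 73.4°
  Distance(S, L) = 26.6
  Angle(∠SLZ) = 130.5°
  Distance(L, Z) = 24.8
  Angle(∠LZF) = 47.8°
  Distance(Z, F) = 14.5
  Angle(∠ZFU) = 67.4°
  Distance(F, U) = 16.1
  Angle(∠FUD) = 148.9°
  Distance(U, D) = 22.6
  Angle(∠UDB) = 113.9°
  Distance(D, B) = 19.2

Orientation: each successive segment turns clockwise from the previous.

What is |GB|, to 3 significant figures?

66.6

G is at the origin; GS runs at 140.8° with length 21.7, so S = (-16.8, 13.7). ∠GSL = 73.4° gives SL at 34.2° from the x-axis; with |SL| = 26.6, L = (5.18, 28.7). ∠SLZ = 130.5° gives LZ at -15.3° from the x-axis; with |LZ| = 24.8, Z = (29.1, 22.1). ∠LZF = 47.8° gives ZF at -147° from the x-axis; with |ZF| = 14.5, F = (16.9, 14.3). ∠ZFU = 67.4° gives FU at 99.9° from the x-axis; with |FU| = 16.1, U = (14.1, 30.2). ∠FUD = 148.9° gives UD at 68.8° from the x-axis; with |UD| = 22.6, D = (22.3, 51.3). ∠UDB = 113.9° gives DB at 2.70° from the x-axis; with |DB| = 19.2, B = (41.5, 52.2). Then |GB| = |B − G| = 66.6.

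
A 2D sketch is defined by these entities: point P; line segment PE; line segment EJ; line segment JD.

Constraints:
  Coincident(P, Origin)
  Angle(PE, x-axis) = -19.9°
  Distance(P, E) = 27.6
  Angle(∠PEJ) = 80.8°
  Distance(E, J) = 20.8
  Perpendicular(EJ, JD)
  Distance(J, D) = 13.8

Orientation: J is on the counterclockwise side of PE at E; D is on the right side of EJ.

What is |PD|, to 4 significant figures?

44.20

P is at the origin; PE runs at -19.9° with length 27.6, so E = 27.6·(cos -19.9°, sin -19.9°) = (25.95, -9.394). ∠PEJ = 80.8°, so EJ runs at -19.9° + (180° − 80.8°) = 79.30° from the x-axis; with |EJ| = 20.8, J = E + 20.8·(cos 79.30°, sin 79.30°) = (29.81, 11.04). The perpendicularity gives JD at right angles to EJ; with |JD| = 13.8 on the right of EJ, D = J + 13.8·(0.9826, -0.1857) = (43.37, 8.482). Then |PD| = |D − P| = 44.20.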